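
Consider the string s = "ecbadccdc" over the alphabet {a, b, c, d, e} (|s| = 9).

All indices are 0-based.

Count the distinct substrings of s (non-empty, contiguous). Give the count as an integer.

rank→(start, suffix):
  0 → (3, 'adccdc')
  1 → (2, 'badccdc')
  2 → (8, 'c')
  3 → (1, 'cbadccdc')
  4 → (5, 'ccdc')
  5 → (6, 'cdc')
  6 → (7, 'dc')
  7 → (4, 'dccdc')
  8 → (0, 'ecbadccdc')

SA = [3, 2, 8, 1, 5, 6, 7, 4, 0]
rank  pair      lcp
   1  s[3:],s[2:]  0  ''
   2  s[2:],s[8:]  0  ''
   3  s[8:],s[1:]  1  'c'
   4  s[1:],s[5:]  1  'c'
   5  s[5:],s[6:]  1  'c'
   6  s[6:],s[7:]  0  ''
   7  s[7:],s[4:]  2  'dc'
   8  s[4:],s[0:]  0  ''

n(n+1)/2 = 9·10/2 = 45
Σ LCP = 0 + 0 + 0 + 1 + 1 + 1 + 0 + 2 + 0 = 5
distinct = 45 − 5 = 40

40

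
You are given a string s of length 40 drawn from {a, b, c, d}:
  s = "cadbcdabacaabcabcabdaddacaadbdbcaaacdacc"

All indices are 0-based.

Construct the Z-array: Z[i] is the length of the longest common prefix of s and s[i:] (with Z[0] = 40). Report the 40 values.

[40, 0, 0, 0, 1, 0, 0, 0, 0, 2, 0, 0, 0, 2, 0, 0, 2, 0, 0, 0, 0, 0, 0, 0, 2, 0, 0, 0, 0, 0, 0, 2, 0, 0, 0, 1, 0, 0, 1, 1]

Z[0]=40
i=1: outside box; Z[1]=0
i=2: outside box; Z[2]=0
i=3: outside box; Z[3]=0
i=4: outside box; Z[4]=1 scan→box=[4,5)
i=5: outside box; Z[5]=0
i=6: outside box; Z[6]=0
i=7: outside box; Z[7]=0
i=8: outside box; Z[8]=0
i=9: outside box; Z[9]=2 scan→box=[9,11)
i=10: min(r-i=1, Z[1]=0)=0; Z[10]=0
i=11: outside box; Z[11]=0
i=12: outside box; Z[12]=0
i=13: outside box; Z[13]=2 scan→box=[13,15)
i=14: min(r-i=1, Z[1]=0)=0; Z[14]=0
i=15: outside box; Z[15]=0
i=16: outside box; Z[16]=2 scan→box=[16,18)
i=17: min(r-i=1, Z[1]=0)=0; Z[17]=0
i=18: outside box; Z[18]=0
i=19: outside box; Z[19]=0
i=20: outside box; Z[20]=0
i=21: outside box; Z[21]=0
i=22: outside box; Z[22]=0
i=23: outside box; Z[23]=0
i=24: outside box; Z[24]=2 scan→box=[24,26)
i=25: min(r-i=1, Z[1]=0)=0; Z[25]=0
i=26: outside box; Z[26]=0
i=27: outside box; Z[27]=0
i=28: outside box; Z[28]=0
i=29: outside box; Z[29]=0
i=30: outside box; Z[30]=0
i=31: outside box; Z[31]=2 scan→box=[31,33)
i=32: min(r-i=1, Z[1]=0)=0; Z[32]=0
i=33: outside box; Z[33]=0
i=34: outside box; Z[34]=0
i=35: outside box; Z[35]=1 scan→box=[35,36)
i=36: outside box; Z[36]=0
i=37: outside box; Z[37]=0
i=38: outside box; Z[38]=1 scan→box=[38,39)
i=39: outside box; Z[39]=1 scan→box=[39,40)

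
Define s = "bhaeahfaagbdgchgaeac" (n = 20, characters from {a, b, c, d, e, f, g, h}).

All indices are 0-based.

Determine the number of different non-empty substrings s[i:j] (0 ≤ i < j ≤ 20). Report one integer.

195

sorted suffixes:
  #0 SA[0]=7  'aagbdgchgaeac'
  #1 SA[1]=18  'ac'
  #2 SA[2]=16  'aeac'
  #3 SA[3]=2  'aeahfaagbdgchgaeac'
  #4 SA[4]=8  'agbdgchgaeac'
  #5 SA[5]=4  'ahfaagbdgchgaeac'
  #6 SA[6]=10  'bdgchgaeac'
  #7 SA[7]=0  'bhaeahfaagbdgchgaeac'
  #8 SA[8]=19  'c'
  #9 SA[9]=13  'chgaeac'
  #10 SA[10]=11  'dgchgaeac'
  #11 SA[11]=17  'eac'
  #12 SA[12]=3  'eahfaagbdgchgaeac'
  #13 SA[13]=6  'faagbdgchgaeac'
  #14 SA[14]=15  'gaeac'
  #15 SA[15]=9  'gbdgchgaeac'
  #16 SA[16]=12  'gchgaeac'
  #17 SA[17]=1  'haeahfaagbdgchgaeac'
  #18 SA[18]=5  'hfaagbdgchgaeac'
  #19 SA[19]=14  'hgaeac'

SA = [7, 18, 16, 2, 8, 4, 10, 0, 19, 13, 11, 17, 3, 6, 15, 9, 12, 1, 5, 14]
rank  pair      lcp
   1  s[7:],s[18:]  1  'a'
   2  s[18:],s[16:]  1  'a'
   3  s[16:],s[2:]  3  'aea'
   4  s[2:],s[8:]  1  'a'
   5  s[8:],s[4:]  1  'a'
   6  s[4:],s[10:]  0  ''
   7  s[10:],s[0:]  1  'b'
   8  s[0:],s[19:]  0  ''
   9  s[19:],s[13:]  1  'c'
  10  s[13:],s[11:]  0  ''
  11  s[11:],s[17:]  0  ''
  12  s[17:],s[3:]  2  'ea'
  13  s[3:],s[6:]  0  ''
  14  s[6:],s[15:]  0  ''
  15  s[15:],s[9:]  1  'g'
  16  s[9:],s[12:]  1  'g'
  17  s[12:],s[1:]  0  ''
  18  s[1:],s[5:]  1  'h'
  19  s[5:],s[14:]  1  'h'

n(n+1)/2 = 20·21/2 = 210
Σ LCP = 0 + 1 + 1 + 3 + 1 + 1 + 0 + 1 + 0 + 1 + 0 + 0 + 2 + 0 + 0 + 1 + 1 + 0 + 1 + 1 = 15
distinct = 210 − 15 = 195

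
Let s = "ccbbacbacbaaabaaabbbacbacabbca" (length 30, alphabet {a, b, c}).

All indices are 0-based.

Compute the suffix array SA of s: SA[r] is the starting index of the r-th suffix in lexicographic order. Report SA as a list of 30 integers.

[29, 10, 14, 11, 15, 12, 16, 25, 23, 7, 20, 4, 9, 13, 22, 6, 19, 3, 18, 2, 17, 26, 27, 28, 24, 8, 21, 5, 1, 0]

sorted suffixes:
  #0 SA[0]=29  'a'
  #1 SA[1]=10  'aaabaaabbbacbacabbca'
  #2 SA[2]=14  'aaabbbacbacabbca'
  #3 SA[3]=11  'aabaaabbbacbacabbca'
  #4 SA[4]=15  'aabbbacbacabbca'
  #5 SA[5]=12  'abaaabbbacbacabbca'
  #6 SA[6]=16  'abbbacbacabbca'
  #7 SA[7]=25  'abbca'
  #8 SA[8]=23  'acabbca'
  #9 SA[9]=7  'acbaaabaaabbbacbacabbca'
  #10 SA[10]=20  'acbacabbca'
  #11 SA[11]=4  'acbacbaaabaaabbbacbacabbca'
  #12 SA[12]=9  'baaabaaabbbacbacabbca'
  #13 SA[13]=13  'baaabbbacbacabbca'
  #14 SA[14]=22  'bacabbca'
  #15 SA[15]=6  'bacbaaabaaabbbacbacabbca'
  #16 SA[16]=19  'bacbacabbca'
  #17 SA[17]=3  'bacbacbaaabaaabbbacbacabbca'
  #18 SA[18]=18  'bbacbacabbca'
  #19 SA[19]=2  'bbacbacbaaabaaabbbacbacabbca'
  #20 SA[20]=17  'bbbacbacabbca'
  #21 SA[21]=26  'bbca'
  #22 SA[22]=27  'bca'
  #23 SA[23]=28  'ca'
  #24 SA[24]=24  'cabbca'
  #25 SA[25]=8  'cbaaabaaabbbacbacabbca'
  #26 SA[26]=21  'cbacabbca'
  #27 SA[27]=5  'cbacbaaabaaabbbacbacabbca'
  #28 SA[28]=1  'cbbacbacbaaabaaabbbacbacabbca'
  #29 SA[29]=0  'ccbbacbacbaaabaaabbbacbacabbca'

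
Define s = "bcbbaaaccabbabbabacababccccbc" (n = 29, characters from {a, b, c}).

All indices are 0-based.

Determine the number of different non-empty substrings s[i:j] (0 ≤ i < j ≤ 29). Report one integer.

sorted suffixes:
  #0 SA[0]=4  'aaaccabbabbabacababccccbc'
  #1 SA[1]=5  'aaccabbabbabacababccccbc'
  #2 SA[2]=19  'ababccccbc'
  #3 SA[3]=15  'abacababccccbc'
  #4 SA[4]=12  'abbabacababccccbc'
  #5 SA[5]=9  'abbabbabacababccccbc'
  #6 SA[6]=21  'abccccbc'
  #7 SA[7]=17  'acababccccbc'
  #8 SA[8]=6  'accabbabbabacababccccbc'
  #9 SA[9]=3  'baaaccabbabbabacababccccbc'
  #10 SA[10]=14  'babacababccccbc'
  #11 SA[11]=11  'babbabacababccccbc'
  #12 SA[12]=20  'babccccbc'
  #13 SA[13]=16  'bacababccccbc'
  #14 SA[14]=2  'bbaaaccabbabbabacababccccbc'
  #15 SA[15]=13  'bbabacababccccbc'
  #16 SA[16]=10  'bbabbabacababccccbc'
  #17 SA[17]=27  'bc'
  #18 SA[18]=0  'bcbbaaaccabbabbabacababccccbc'
  #19 SA[19]=22  'bccccbc'
  #20 SA[20]=28  'c'
  #21 SA[21]=18  'cababccccbc'
  #22 SA[22]=8  'cabbabbabacababccccbc'
  #23 SA[23]=1  'cbbaaaccabbabbabacababccccbc'
  #24 SA[24]=26  'cbc'
  #25 SA[25]=7  'ccabbabbabacababccccbc'
  #26 SA[26]=25  'ccbc'
  #27 SA[27]=24  'cccbc'
  #28 SA[28]=23  'ccccbc'

SA = [4, 5, 19, 15, 12, 9, 21, 17, 6, 3, 14, 11, 20, 16, 2, 13, 10, 27, 0, 22, 28, 18, 8, 1, 26, 7, 25, 24, 23]
[i] adj suffixes → lcp
  [1] 4/5 → 2 ('aa')
  [2] 5/19 → 1 ('a')
  [3] 19/15 → 3 ('aba')
  [4] 15/12 → 2 ('ab')
  [5] 12/9 → 5 ('abbab')
  [6] 9/21 → 2 ('ab')
  [7] 21/17 → 1 ('a')
  [8] 17/6 → 2 ('ac')
  [9] 6/3 → 0 ('')
  [10] 3/14 → 2 ('ba')
  [11] 14/11 → 3 ('bab')
  [12] 11/20 → 3 ('bab')
  [13] 20/16 → 2 ('ba')
  [14] 16/2 → 1 ('b')
  [15] 2/13 → 3 ('bba')
  [16] 13/10 → 4 ('bbab')
  [17] 10/27 → 1 ('b')
  [18] 27/0 → 2 ('bc')
  [19] 0/22 → 2 ('bc')
  [20] 22/28 → 0 ('')
  [21] 28/18 → 1 ('c')
  [22] 18/8 → 3 ('cab')
  [23] 8/1 → 1 ('c')
  [24] 1/26 → 2 ('cb')
  [25] 26/7 → 1 ('c')
  [26] 7/25 → 2 ('cc')
  [27] 25/24 → 2 ('cc')
  [28] 24/23 → 3 ('ccc')

n(n+1)/2 = 29·30/2 = 435
Σ LCP = 0 + 2 + 1 + 3 + 2 + 5 + 2 + 1 + 2 + 0 + 2 + 3 + 3 + 2 + 1 + 3 + 4 + 1 + 2 + 2 + 0 + 1 + 3 + 1 + 2 + 1 + 2 + 2 + 3 = 56
distinct = 435 − 56 = 379

379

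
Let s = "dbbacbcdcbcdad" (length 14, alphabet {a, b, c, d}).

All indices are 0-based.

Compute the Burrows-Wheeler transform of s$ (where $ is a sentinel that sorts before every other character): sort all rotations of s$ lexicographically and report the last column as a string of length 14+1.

rank  rotation         last
    0  $dbbacbcdcbcdad  d
    1  acbcdcbcdad$dbb  b
    2  ad$dbbacbcdcbcd  d
    3  bacbcdcbcdad$db  b
    4  bbacbcdcbcdad$d  d
    5  bcdad$dbbacbcdc  c
    6  bcdcbcdad$dbbac  c
    7  cbcdad$dbbacbcd  d
    8  cbcdcbcdad$dbba  a
    9  cdad$dbbacbcdcb  b
   10  cdcbcdad$dbbacb  b
   11  d$dbbacbcdcbcda  a
   12  dad$dbbacbcdcbc  c
   13  dbbacbcdcbcdad$  $
   14  dcbcdad$dbbacbc  c

dbdbdccdabbac$c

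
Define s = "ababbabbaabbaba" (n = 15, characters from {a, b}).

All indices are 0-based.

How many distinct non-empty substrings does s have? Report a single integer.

84

rank | idx | suffix
   0 |  14 | a
   1 |   8 | aabbaba
   2 |  12 | aba
   3 |   0 | ababbabbaabbaba
   4 |   5 | abbaabbaba
   5 |   9 | abbaba
   6 |   2 | abbabbaabbaba
   7 |  13 | ba
   8 |   7 | baabbaba
   9 |  11 | baba
  10 |   4 | babbaabbaba
  11 |   1 | babbabbaabbaba
  12 |   6 | bbaabbaba
  13 |  10 | bbaba
  14 |   3 | bbabbaabbaba

SA = [14, 8, 12, 0, 5, 9, 2, 13, 7, 11, 4, 1, 6, 10, 3]
rank  pair      lcp
   1  s[14:],s[8:]  1  'a'
   2  s[8:],s[12:]  1  'a'
   3  s[12:],s[0:]  3  'aba'
   4  s[0:],s[5:]  2  'ab'
   5  s[5:],s[9:]  4  'abba'
   6  s[9:],s[2:]  5  'abbab'
   7  s[2:],s[13:]  0  ''
   8  s[13:],s[7:]  2  'ba'
   9  s[7:],s[11:]  2  'ba'
  10  s[11:],s[4:]  3  'bab'
  11  s[4:],s[1:]  5  'babba'
  12  s[1:],s[6:]  1  'b'
  13  s[6:],s[10:]  3  'bba'
  14  s[10:],s[3:]  4  'bbab'

n(n+1)/2 = 15·16/2 = 120
Σ LCP = 0 + 1 + 1 + 3 + 2 + 4 + 5 + 0 + 2 + 2 + 3 + 5 + 1 + 3 + 4 = 36
distinct = 120 − 36 = 84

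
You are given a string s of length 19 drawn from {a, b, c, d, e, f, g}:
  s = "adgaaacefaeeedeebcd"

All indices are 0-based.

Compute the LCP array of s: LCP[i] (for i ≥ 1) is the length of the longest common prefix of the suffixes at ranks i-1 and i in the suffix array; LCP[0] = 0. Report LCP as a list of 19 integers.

[0, 2, 1, 1, 1, 0, 0, 1, 0, 1, 1, 0, 1, 1, 2, 2, 1, 0, 0]

rank | idx | suffix
   0 |   3 | aaacefaeeedeebcd
   1 |   4 | aacefaeeedeebcd
   2 |   5 | acefaeeedeebcd
   3 |   0 | adgaaacefaeeedeebcd
   4 |   9 | aeeedeebcd
   5 |  16 | bcd
   6 |  17 | cd
   7 |   6 | cefaeeedeebcd
   8 |  18 | d
   9 |  13 | deebcd
  10 |   1 | dgaaacefaeeedeebcd
  11 |  15 | ebcd
  12 |  12 | edeebcd
  13 |  14 | eebcd
  14 |  11 | eedeebcd
  15 |  10 | eeedeebcd
  16 |   7 | efaeeedeebcd
  17 |   8 | faeeedeebcd
  18 |   2 | gaaacefaeeedeebcd

SA = [3, 4, 5, 0, 9, 16, 17, 6, 18, 13, 1, 15, 12, 14, 11, 10, 7, 8, 2]
i: (SA[i-1],SA[i]) lcp shared
  1: (3,4) 2 'aa'
  2: (4,5) 1 'a'
  3: (5,0) 1 'a'
  4: (0,9) 1 'a'
  5: (9,16) 0 ''
  6: (16,17) 0 ''
  7: (17,6) 1 'c'
  8: (6,18) 0 ''
  9: (18,13) 1 'd'
  10: (13,1) 1 'd'
  11: (1,15) 0 ''
  12: (15,12) 1 'e'
  13: (12,14) 1 'e'
  14: (14,11) 2 'ee'
  15: (11,10) 2 'ee'
  16: (10,7) 1 'e'
  17: (7,8) 0 ''
  18: (8,2) 0 ''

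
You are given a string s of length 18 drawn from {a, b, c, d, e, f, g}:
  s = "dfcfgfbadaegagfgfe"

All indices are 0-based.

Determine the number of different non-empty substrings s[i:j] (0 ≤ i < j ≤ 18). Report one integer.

sorted suffixes:
  #0 SA[0]=7  'adaegagfgfe'
  #1 SA[1]=9  'aegagfgfe'
  #2 SA[2]=12  'agfgfe'
  #3 SA[3]=6  'badaegagfgfe'
  #4 SA[4]=2  'cfgfbadaegagfgfe'
  #5 SA[5]=8  'daegagfgfe'
  #6 SA[6]=0  'dfcfgfbadaegagfgfe'
  #7 SA[7]=17  'e'
  #8 SA[8]=10  'egagfgfe'
  #9 SA[9]=5  'fbadaegagfgfe'
  #10 SA[10]=1  'fcfgfbadaegagfgfe'
  #11 SA[11]=16  'fe'
  #12 SA[12]=3  'fgfbadaegagfgfe'
  #13 SA[13]=14  'fgfe'
  #14 SA[14]=11  'gagfgfe'
  #15 SA[15]=4  'gfbadaegagfgfe'
  #16 SA[16]=15  'gfe'
  #17 SA[17]=13  'gfgfe'

SA = [7, 9, 12, 6, 2, 8, 0, 17, 10, 5, 1, 16, 3, 14, 11, 4, 15, 13]
[i] adj suffixes → lcp
  [1] 7/9 → 1 ('a')
  [2] 9/12 → 1 ('a')
  [3] 12/6 → 0 ('')
  [4] 6/2 → 0 ('')
  [5] 2/8 → 0 ('')
  [6] 8/0 → 1 ('d')
  [7] 0/17 → 0 ('')
  [8] 17/10 → 1 ('e')
  [9] 10/5 → 0 ('')
  [10] 5/1 → 1 ('f')
  [11] 1/16 → 1 ('f')
  [12] 16/3 → 1 ('f')
  [13] 3/14 → 3 ('fgf')
  [14] 14/11 → 0 ('')
  [15] 11/4 → 1 ('g')
  [16] 4/15 → 2 ('gf')
  [17] 15/13 → 2 ('gf')

n(n+1)/2 = 18·19/2 = 171
Σ LCP = 0 + 1 + 1 + 0 + 0 + 0 + 1 + 0 + 1 + 0 + 1 + 1 + 1 + 3 + 0 + 1 + 2 + 2 = 15
distinct = 171 − 15 = 156

156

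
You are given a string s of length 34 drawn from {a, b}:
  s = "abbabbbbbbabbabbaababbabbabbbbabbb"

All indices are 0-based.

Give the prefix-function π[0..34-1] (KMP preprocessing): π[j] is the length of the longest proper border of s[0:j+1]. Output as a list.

[0, 0, 0, 1, 2, 3, 0, 0, 0, 0, 1, 2, 3, 4, 5, 6, 4, 1, 2, 1, 2, 3, 4, 5, 6, 4, 5, 6, 7, 8, 1, 2, 3, 0]

π[0] = 0
j=1 s[j]='b': π[1]=0 (border '')
j=2 s[j]='b': π[2]=0 (border '')
j=3 s[j]='a': π[3]=1 (border 'a')
j=4 s[j]='b': π[4]=2 (border 'ab')
j=5 s[j]='b': π[5]=3 (border 'abb')
j=6 s[j]='b': k: 3→0; π[6]=0 (border '')
j=7 s[j]='b': π[7]=0 (border '')
j=8 s[j]='b': π[8]=0 (border '')
j=9 s[j]='b': π[9]=0 (border '')
j=10 s[j]='a': π[10]=1 (border 'a')
j=11 s[j]='b': π[11]=2 (border 'ab')
j=12 s[j]='b': π[12]=3 (border 'abb')
j=13 s[j]='a': π[13]=4 (border 'abba')
j=14 s[j]='b': π[14]=5 (border 'abbab')
j=15 s[j]='b': π[15]=6 (border 'abbabb')
j=16 s[j]='a': k: 6→3; π[16]=4 (border 'abba')
j=17 s[j]='a': k: 4→1→0; π[17]=1 (border 'a')
j=18 s[j]='b': π[18]=2 (border 'ab')
j=19 s[j]='a': k: 2→0; π[19]=1 (border 'a')
j=20 s[j]='b': π[20]=2 (border 'ab')
j=21 s[j]='b': π[21]=3 (border 'abb')
j=22 s[j]='a': π[22]=4 (border 'abba')
j=23 s[j]='b': π[23]=5 (border 'abbab')
j=24 s[j]='b': π[24]=6 (border 'abbabb')
j=25 s[j]='a': k: 6→3; π[25]=4 (border 'abba')
j=26 s[j]='b': π[26]=5 (border 'abbab')
j=27 s[j]='b': π[27]=6 (border 'abbabb')
j=28 s[j]='b': π[28]=7 (border 'abbabbb')
j=29 s[j]='b': π[29]=8 (border 'abbabbbb')
j=30 s[j]='a': k: 8→0; π[30]=1 (border 'a')
j=31 s[j]='b': π[31]=2 (border 'ab')
j=32 s[j]='b': π[32]=3 (border 'abb')
j=33 s[j]='b': k: 3→0; π[33]=0 (border '')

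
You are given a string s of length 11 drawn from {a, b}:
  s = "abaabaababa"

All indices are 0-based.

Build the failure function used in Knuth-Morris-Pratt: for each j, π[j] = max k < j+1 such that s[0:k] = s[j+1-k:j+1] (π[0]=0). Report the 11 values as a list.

π[0] = 0
j=1 s[j]='b': π[1]=0 (border '')
j=2 s[j]='a': π[2]=1 (border 'a')
j=3 s[j]='a': k: 1→0; π[3]=1 (border 'a')
j=4 s[j]='b': π[4]=2 (border 'ab')
j=5 s[j]='a': π[5]=3 (border 'aba')
j=6 s[j]='a': π[6]=4 (border 'abaa')
j=7 s[j]='b': π[7]=5 (border 'abaab')
j=8 s[j]='a': π[8]=6 (border 'abaaba')
j=9 s[j]='b': k: 6→3→1; π[9]=2 (border 'ab')
j=10 s[j]='a': π[10]=3 (border 'aba')

[0, 0, 1, 1, 2, 3, 4, 5, 6, 2, 3]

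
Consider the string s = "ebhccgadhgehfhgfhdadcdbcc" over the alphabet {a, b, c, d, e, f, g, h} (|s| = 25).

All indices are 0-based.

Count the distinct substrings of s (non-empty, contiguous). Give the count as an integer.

sorted suffixes:
  #0 SA[0]=18  'adcdbcc'
  #1 SA[1]=6  'adhgehfhgfhdadcdbcc'
  #2 SA[2]=22  'bcc'
  #3 SA[3]=1  'bhccgadhgehfhgfhdadcdbcc'
  #4 SA[4]=24  'c'
  #5 SA[5]=23  'cc'
  #6 SA[6]=3  'ccgadhgehfhgfhdadcdbcc'
  #7 SA[7]=20  'cdbcc'
  #8 SA[8]=4  'cgadhgehfhgfhdadcdbcc'
  #9 SA[9]=17  'dadcdbcc'
  #10 SA[10]=21  'dbcc'
  #11 SA[11]=19  'dcdbcc'
  #12 SA[12]=7  'dhgehfhgfhdadcdbcc'
  #13 SA[13]=0  'ebhccgadhgehfhgfhdadcdbcc'
  #14 SA[14]=10  'ehfhgfhdadcdbcc'
  #15 SA[15]=15  'fhdadcdbcc'
  #16 SA[16]=12  'fhgfhdadcdbcc'
  #17 SA[17]=5  'gadhgehfhgfhdadcdbcc'
  #18 SA[18]=9  'gehfhgfhdadcdbcc'
  #19 SA[19]=14  'gfhdadcdbcc'
  #20 SA[20]=2  'hccgadhgehfhgfhdadcdbcc'
  #21 SA[21]=16  'hdadcdbcc'
  #22 SA[22]=11  'hfhgfhdadcdbcc'
  #23 SA[23]=8  'hgehfhgfhdadcdbcc'
  #24 SA[24]=13  'hgfhdadcdbcc'

SA = [18, 6, 22, 1, 24, 23, 3, 20, 4, 17, 21, 19, 7, 0, 10, 15, 12, 5, 9, 14, 2, 16, 11, 8, 13]
rank  pair      lcp
   1  s[18:],s[6:]  2  'ad'
   2  s[6:],s[22:]  0  ''
   3  s[22:],s[1:]  1  'b'
   4  s[1:],s[24:]  0  ''
   5  s[24:],s[23:]  1  'c'
   6  s[23:],s[3:]  2  'cc'
   7  s[3:],s[20:]  1  'c'
   8  s[20:],s[4:]  1  'c'
   9  s[4:],s[17:]  0  ''
  10  s[17:],s[21:]  1  'd'
  11  s[21:],s[19:]  1  'd'
  12  s[19:],s[7:]  1  'd'
  13  s[7:],s[0:]  0  ''
  14  s[0:],s[10:]  1  'e'
  15  s[10:],s[15:]  0  ''
  16  s[15:],s[12:]  2  'fh'
  17  s[12:],s[5:]  0  ''
  18  s[5:],s[9:]  1  'g'
  19  s[9:],s[14:]  1  'g'
  20  s[14:],s[2:]  0  ''
  21  s[2:],s[16:]  1  'h'
  22  s[16:],s[11:]  1  'h'
  23  s[11:],s[8:]  1  'h'
  24  s[8:],s[13:]  2  'hg'

n(n+1)/2 = 25·26/2 = 325
Σ LCP = 0 + 2 + 0 + 1 + 0 + 1 + 2 + 1 + 1 + 0 + 1 + 1 + 1 + 0 + 1 + 0 + 2 + 0 + 1 + 1 + 0 + 1 + 1 + 1 + 2 = 21
distinct = 325 − 21 = 304

304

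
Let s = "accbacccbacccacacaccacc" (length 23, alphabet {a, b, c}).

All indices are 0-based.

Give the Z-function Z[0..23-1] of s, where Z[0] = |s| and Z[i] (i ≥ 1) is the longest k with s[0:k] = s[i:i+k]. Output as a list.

[23, 0, 0, 0, 3, 0, 0, 0, 0, 3, 0, 0, 0, 2, 0, 2, 0, 3, 0, 0, 3, 0, 0]

Z[0]=23
i=1: i≥r, start 0; Z[1]=0
i=2: i≥r, start 0; Z[2]=0
i=3: i≥r, start 0; Z[3]=0
i=4: i≥r, start 0; Z[4]=3 grow→box=[4,7)
i=5: min(r-i=2, Z[1]=0)=0; Z[5]=0
i=6: min(r-i=1, Z[2]=0)=0; Z[6]=0
i=7: i≥r, start 0; Z[7]=0
i=8: i≥r, start 0; Z[8]=0
i=9: i≥r, start 0; Z[9]=3 grow→box=[9,12)
i=10: min(r-i=2, Z[1]=0)=0; Z[10]=0
i=11: min(r-i=1, Z[2]=0)=0; Z[11]=0
i=12: i≥r, start 0; Z[12]=0
i=13: i≥r, start 0; Z[13]=2 grow→box=[13,15)
i=14: min(r-i=1, Z[1]=0)=0; Z[14]=0
i=15: i≥r, start 0; Z[15]=2 grow→box=[15,17)
i=16: min(r-i=1, Z[1]=0)=0; Z[16]=0
i=17: i≥r, start 0; Z[17]=3 grow→box=[17,20)
i=18: min(r-i=2, Z[1]=0)=0; Z[18]=0
i=19: min(r-i=1, Z[2]=0)=0; Z[19]=0
i=20: i≥r, start 0; Z[20]=3 grow→box=[20,23)
i=21: min(r-i=2, Z[1]=0)=0; Z[21]=0
i=22: min(r-i=1, Z[2]=0)=0; Z[22]=0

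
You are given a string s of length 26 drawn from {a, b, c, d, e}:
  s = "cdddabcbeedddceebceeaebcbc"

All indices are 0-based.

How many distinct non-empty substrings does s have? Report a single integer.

rank→(start, suffix):
  0 → (4, 'abcbeedddceebceeaebcbc')
  1 → (20, 'aebcbc')
  2 → (24, 'bc')
  3 → (22, 'bcbc')
  4 → (5, 'bcbeedddceebceeaebcbc')
  5 → (16, 'bceeaebcbc')
  6 → (7, 'beedddceebceeaebcbc')
  7 → (25, 'c')
  8 → (23, 'cbc')
  9 → (6, 'cbeedddceebceeaebcbc')
  10 → (0, 'cdddabcbeedddceebceeaebcbc')
  11 → (17, 'ceeaebcbc')
  12 → (13, 'ceebceeaebcbc')
  13 → (3, 'dabcbeedddceebceeaebcbc')
  14 → (12, 'dceebceeaebcbc')
  15 → (2, 'ddabcbeedddceebceeaebcbc')
  16 → (11, 'ddceebceeaebcbc')
  17 → (1, 'dddabcbeedddceebceeaebcbc')
  18 → (10, 'dddceebceeaebcbc')
  19 → (19, 'eaebcbc')
  20 → (21, 'ebcbc')
  21 → (15, 'ebceeaebcbc')
  22 → (9, 'edddceebceeaebcbc')
  23 → (18, 'eeaebcbc')
  24 → (14, 'eebceeaebcbc')
  25 → (8, 'eedddceebceeaebcbc')

SA = [4, 20, 24, 22, 5, 16, 7, 25, 23, 6, 0, 17, 13, 3, 12, 2, 11, 1, 10, 19, 21, 15, 9, 18, 14, 8]
[i] adj suffixes → lcp
  [1] 4/20 → 1 ('a')
  [2] 20/24 → 0 ('')
  [3] 24/22 → 2 ('bc')
  [4] 22/5 → 3 ('bcb')
  [5] 5/16 → 2 ('bc')
  [6] 16/7 → 1 ('b')
  [7] 7/25 → 0 ('')
  [8] 25/23 → 1 ('c')
  [9] 23/6 → 2 ('cb')
  [10] 6/0 → 1 ('c')
  [11] 0/17 → 1 ('c')
  [12] 17/13 → 3 ('cee')
  [13] 13/3 → 0 ('')
  [14] 3/12 → 1 ('d')
  [15] 12/2 → 1 ('d')
  [16] 2/11 → 2 ('dd')
  [17] 11/1 → 2 ('dd')
  [18] 1/10 → 3 ('ddd')
  [19] 10/19 → 0 ('')
  [20] 19/21 → 1 ('e')
  [21] 21/15 → 3 ('ebc')
  [22] 15/9 → 1 ('e')
  [23] 9/18 → 1 ('e')
  [24] 18/14 → 2 ('ee')
  [25] 14/8 → 2 ('ee')

n(n+1)/2 = 26·27/2 = 351
Σ LCP = 0 + 1 + 0 + 2 + 3 + 2 + 1 + 0 + 1 + 2 + 1 + 1 + 3 + 0 + 1 + 1 + 2 + 2 + 3 + 0 + 1 + 3 + 1 + 1 + 2 + 2 = 36
distinct = 351 − 36 = 315

315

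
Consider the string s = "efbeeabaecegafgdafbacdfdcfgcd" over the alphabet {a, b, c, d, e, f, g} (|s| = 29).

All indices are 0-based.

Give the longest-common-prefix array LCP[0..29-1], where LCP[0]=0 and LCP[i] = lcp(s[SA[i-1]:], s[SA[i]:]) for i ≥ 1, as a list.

[0, 1, 1, 1, 2, 0, 2, 1, 0, 2, 1, 1, 0, 1, 1, 1, 0, 1, 1, 1, 1, 0, 2, 1, 1, 2, 0, 1, 1]

rank→(start, suffix):
  0 → (5, 'abaecegafgdafbacdfdcfgcd')
  1 → (19, 'acdfdcfgcd')
  2 → (7, 'aecegafgdafbacdfdcfgcd')
  3 → (16, 'afbacdfdcfgcd')
  4 → (12, 'afgdafbacdfdcfgcd')
  5 → (18, 'bacdfdcfgcd')
  6 → (6, 'baecegafgdafbacdfdcfgcd')
  7 → (2, 'beeabaecegafgdafbacdfdcfgcd')
  8 → (27, 'cd')
  9 → (20, 'cdfdcfgcd')
  10 → (9, 'cegafgdafbacdfdcfgcd')
  11 → (24, 'cfgcd')
  12 → (28, 'd')
  13 → (15, 'dafbacdfdcfgcd')
  14 → (23, 'dcfgcd')
  15 → (21, 'dfdcfgcd')
  16 → (4, 'eabaecegafgdafbacdfdcfgcd')
  17 → (8, 'ecegafgdafbacdfdcfgcd')
  18 → (3, 'eeabaecegafgdafbacdfdcfgcd')
  19 → (0, 'efbeeabaecegafgdafbacdfdcfgcd')
  20 → (10, 'egafgdafbacdfdcfgcd')
  21 → (17, 'fbacdfdcfgcd')
  22 → (1, 'fbeeabaecegafgdafbacdfdcfgcd')
  23 → (22, 'fdcfgcd')
  24 → (25, 'fgcd')
  25 → (13, 'fgdafbacdfdcfgcd')
  26 → (11, 'gafgdafbacdfdcfgcd')
  27 → (26, 'gcd')
  28 → (14, 'gdafbacdfdcfgcd')

SA = [5, 19, 7, 16, 12, 18, 6, 2, 27, 20, 9, 24, 28, 15, 23, 21, 4, 8, 3, 0, 10, 17, 1, 22, 25, 13, 11, 26, 14]
[i] adj suffixes → lcp
  [1] 5/19 → 1 ('a')
  [2] 19/7 → 1 ('a')
  [3] 7/16 → 1 ('a')
  [4] 16/12 → 2 ('af')
  [5] 12/18 → 0 ('')
  [6] 18/6 → 2 ('ba')
  [7] 6/2 → 1 ('b')
  [8] 2/27 → 0 ('')
  [9] 27/20 → 2 ('cd')
  [10] 20/9 → 1 ('c')
  [11] 9/24 → 1 ('c')
  [12] 24/28 → 0 ('')
  [13] 28/15 → 1 ('d')
  [14] 15/23 → 1 ('d')
  [15] 23/21 → 1 ('d')
  [16] 21/4 → 0 ('')
  [17] 4/8 → 1 ('e')
  [18] 8/3 → 1 ('e')
  [19] 3/0 → 1 ('e')
  [20] 0/10 → 1 ('e')
  [21] 10/17 → 0 ('')
  [22] 17/1 → 2 ('fb')
  [23] 1/22 → 1 ('f')
  [24] 22/25 → 1 ('f')
  [25] 25/13 → 2 ('fg')
  [26] 13/11 → 0 ('')
  [27] 11/26 → 1 ('g')
  [28] 26/14 → 1 ('g')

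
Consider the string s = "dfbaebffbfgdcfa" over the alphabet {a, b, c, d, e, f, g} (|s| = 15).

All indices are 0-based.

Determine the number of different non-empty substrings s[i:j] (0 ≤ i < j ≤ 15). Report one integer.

rank→(start, suffix):
  0 → (14, 'a')
  1 → (3, 'aebffbfgdcfa')
  2 → (2, 'baebffbfgdcfa')
  3 → (5, 'bffbfgdcfa')
  4 → (8, 'bfgdcfa')
  5 → (12, 'cfa')
  6 → (11, 'dcfa')
  7 → (0, 'dfbaebffbfgdcfa')
  8 → (4, 'ebffbfgdcfa')
  9 → (13, 'fa')
  10 → (1, 'fbaebffbfgdcfa')
  11 → (7, 'fbfgdcfa')
  12 → (6, 'ffbfgdcfa')
  13 → (9, 'fgdcfa')
  14 → (10, 'gdcfa')

SA = [14, 3, 2, 5, 8, 12, 11, 0, 4, 13, 1, 7, 6, 9, 10]
rank  pair      lcp
   1  s[14:],s[3:]  1  'a'
   2  s[3:],s[2:]  0  ''
   3  s[2:],s[5:]  1  'b'
   4  s[5:],s[8:]  2  'bf'
   5  s[8:],s[12:]  0  ''
   6  s[12:],s[11:]  0  ''
   7  s[11:],s[0:]  1  'd'
   8  s[0:],s[4:]  0  ''
   9  s[4:],s[13:]  0  ''
  10  s[13:],s[1:]  1  'f'
  11  s[1:],s[7:]  2  'fb'
  12  s[7:],s[6:]  1  'f'
  13  s[6:],s[9:]  1  'f'
  14  s[9:],s[10:]  0  ''

n(n+1)/2 = 15·16/2 = 120
Σ LCP = 0 + 1 + 0 + 1 + 2 + 0 + 0 + 1 + 0 + 0 + 1 + 2 + 1 + 1 + 0 = 10
distinct = 120 − 10 = 110

110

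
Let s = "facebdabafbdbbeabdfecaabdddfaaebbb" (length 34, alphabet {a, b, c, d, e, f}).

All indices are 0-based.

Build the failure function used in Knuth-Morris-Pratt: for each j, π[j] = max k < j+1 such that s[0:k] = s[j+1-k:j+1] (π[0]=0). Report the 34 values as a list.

[0, 0, 0, 0, 0, 0, 0, 0, 0, 1, 0, 0, 0, 0, 0, 0, 0, 0, 1, 0, 0, 0, 0, 0, 0, 0, 0, 1, 2, 0, 0, 0, 0, 0]

π[0] = 0
j=1 s[j]='a': π[1]=0 (border '')
j=2 s[j]='c': π[2]=0 (border '')
j=3 s[j]='e': π[3]=0 (border '')
j=4 s[j]='b': π[4]=0 (border '')
j=5 s[j]='d': π[5]=0 (border '')
j=6 s[j]='a': π[6]=0 (border '')
j=7 s[j]='b': π[7]=0 (border '')
j=8 s[j]='a': π[8]=0 (border '')
j=9 s[j]='f': π[9]=1 (border 'f')
j=10 s[j]='b': k: 1→0; π[10]=0 (border '')
j=11 s[j]='d': π[11]=0 (border '')
j=12 s[j]='b': π[12]=0 (border '')
j=13 s[j]='b': π[13]=0 (border '')
j=14 s[j]='e': π[14]=0 (border '')
j=15 s[j]='a': π[15]=0 (border '')
j=16 s[j]='b': π[16]=0 (border '')
j=17 s[j]='d': π[17]=0 (border '')
j=18 s[j]='f': π[18]=1 (border 'f')
j=19 s[j]='e': k: 1→0; π[19]=0 (border '')
j=20 s[j]='c': π[20]=0 (border '')
j=21 s[j]='a': π[21]=0 (border '')
j=22 s[j]='a': π[22]=0 (border '')
j=23 s[j]='b': π[23]=0 (border '')
j=24 s[j]='d': π[24]=0 (border '')
j=25 s[j]='d': π[25]=0 (border '')
j=26 s[j]='d': π[26]=0 (border '')
j=27 s[j]='f': π[27]=1 (border 'f')
j=28 s[j]='a': π[28]=2 (border 'fa')
j=29 s[j]='a': k: 2→0; π[29]=0 (border '')
j=30 s[j]='e': π[30]=0 (border '')
j=31 s[j]='b': π[31]=0 (border '')
j=32 s[j]='b': π[32]=0 (border '')
j=33 s[j]='b': π[33]=0 (border '')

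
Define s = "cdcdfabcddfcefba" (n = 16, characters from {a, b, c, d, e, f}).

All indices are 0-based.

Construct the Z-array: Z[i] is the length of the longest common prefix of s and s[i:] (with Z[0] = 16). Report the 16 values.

[16, 0, 2, 0, 0, 0, 0, 2, 0, 0, 0, 1, 0, 0, 0, 0]

Z[0]=16
i=1: outside box; Z[1]=0
i=2: outside box; Z[2]=2 extend→box=[2,4)
i=3: min(r-i=1, Z[1]=0)=0; Z[3]=0
i=4: outside box; Z[4]=0
i=5: outside box; Z[5]=0
i=6: outside box; Z[6]=0
i=7: outside box; Z[7]=2 extend→box=[7,9)
i=8: min(r-i=1, Z[1]=0)=0; Z[8]=0
i=9: outside box; Z[9]=0
i=10: outside box; Z[10]=0
i=11: outside box; Z[11]=1 extend→box=[11,12)
i=12: outside box; Z[12]=0
i=13: outside box; Z[13]=0
i=14: outside box; Z[14]=0
i=15: outside box; Z[15]=0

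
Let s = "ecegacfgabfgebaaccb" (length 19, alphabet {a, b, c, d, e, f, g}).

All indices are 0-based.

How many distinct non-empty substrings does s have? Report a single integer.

174

rank | idx | suffix
   0 |  14 | aaccb
   1 |   8 | abfgebaaccb
   2 |  15 | accb
   3 |   4 | acfgabfgebaaccb
   4 |  18 | b
   5 |  13 | baaccb
   6 |   9 | bfgebaaccb
   7 |  17 | cb
   8 |  16 | ccb
   9 |   1 | cegacfgabfgebaaccb
  10 |   5 | cfgabfgebaaccb
  11 |  12 | ebaaccb
  12 |   0 | ecegacfgabfgebaaccb
  13 |   2 | egacfgabfgebaaccb
  14 |   6 | fgabfgebaaccb
  15 |  10 | fgebaaccb
  16 |   7 | gabfgebaaccb
  17 |   3 | gacfgabfgebaaccb
  18 |  11 | gebaaccb

SA = [14, 8, 15, 4, 18, 13, 9, 17, 16, 1, 5, 12, 0, 2, 6, 10, 7, 3, 11]
i: (SA[i-1],SA[i]) lcp shared
  1: (14,8) 1 'a'
  2: (8,15) 1 'a'
  3: (15,4) 2 'ac'
  4: (4,18) 0 ''
  5: (18,13) 1 'b'
  6: (13,9) 1 'b'
  7: (9,17) 0 ''
  8: (17,16) 1 'c'
  9: (16,1) 1 'c'
  10: (1,5) 1 'c'
  11: (5,12) 0 ''
  12: (12,0) 1 'e'
  13: (0,2) 1 'e'
  14: (2,6) 0 ''
  15: (6,10) 2 'fg'
  16: (10,7) 0 ''
  17: (7,3) 2 'ga'
  18: (3,11) 1 'g'

n(n+1)/2 = 19·20/2 = 190
Σ LCP = 0 + 1 + 1 + 2 + 0 + 1 + 1 + 0 + 1 + 1 + 1 + 0 + 1 + 1 + 0 + 2 + 0 + 2 + 1 = 16
distinct = 190 − 16 = 174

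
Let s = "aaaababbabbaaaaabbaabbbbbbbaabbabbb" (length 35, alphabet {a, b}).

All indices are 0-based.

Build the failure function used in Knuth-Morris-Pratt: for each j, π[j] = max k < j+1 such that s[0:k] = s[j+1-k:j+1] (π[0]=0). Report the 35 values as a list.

π[0] = 0
j=1 s[j]='a': π[1]=1 (border 'a')
j=2 s[j]='a': π[2]=2 (border 'aa')
j=3 s[j]='a': π[3]=3 (border 'aaa')
j=4 s[j]='b': k: 3→2→1→0; π[4]=0 (border '')
j=5 s[j]='a': π[5]=1 (border 'a')
j=6 s[j]='b': k: 1→0; π[6]=0 (border '')
j=7 s[j]='b': π[7]=0 (border '')
j=8 s[j]='a': π[8]=1 (border 'a')
j=9 s[j]='b': k: 1→0; π[9]=0 (border '')
j=10 s[j]='b': π[10]=0 (border '')
j=11 s[j]='a': π[11]=1 (border 'a')
j=12 s[j]='a': π[12]=2 (border 'aa')
j=13 s[j]='a': π[13]=3 (border 'aaa')
j=14 s[j]='a': π[14]=4 (border 'aaaa')
j=15 s[j]='a': k: 4→3; π[15]=4 (border 'aaaa')
j=16 s[j]='b': π[16]=5 (border 'aaaab')
j=17 s[j]='b': k: 5→0; π[17]=0 (border '')
j=18 s[j]='a': π[18]=1 (border 'a')
j=19 s[j]='a': π[19]=2 (border 'aa')
j=20 s[j]='b': k: 2→1→0; π[20]=0 (border '')
j=21 s[j]='b': π[21]=0 (border '')
j=22 s[j]='b': π[22]=0 (border '')
j=23 s[j]='b': π[23]=0 (border '')
j=24 s[j]='b': π[24]=0 (border '')
j=25 s[j]='b': π[25]=0 (border '')
j=26 s[j]='b': π[26]=0 (border '')
j=27 s[j]='a': π[27]=1 (border 'a')
j=28 s[j]='a': π[28]=2 (border 'aa')
j=29 s[j]='b': k: 2→1→0; π[29]=0 (border '')
j=30 s[j]='b': π[30]=0 (border '')
j=31 s[j]='a': π[31]=1 (border 'a')
j=32 s[j]='b': k: 1→0; π[32]=0 (border '')
j=33 s[j]='b': π[33]=0 (border '')
j=34 s[j]='b': π[34]=0 (border '')

[0, 1, 2, 3, 0, 1, 0, 0, 1, 0, 0, 1, 2, 3, 4, 4, 5, 0, 1, 2, 0, 0, 0, 0, 0, 0, 0, 1, 2, 0, 0, 1, 0, 0, 0]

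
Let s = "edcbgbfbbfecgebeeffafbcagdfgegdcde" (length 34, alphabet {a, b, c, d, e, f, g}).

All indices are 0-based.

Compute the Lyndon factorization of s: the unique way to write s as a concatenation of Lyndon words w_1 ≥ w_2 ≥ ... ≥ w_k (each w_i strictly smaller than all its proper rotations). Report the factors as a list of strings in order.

emit factor 1: 'e' (i=0, period=1)
emit factor 2: 'd' (i=1, period=1)
emit factor 3: 'c' (i=2, period=1)
emit factor 4: 'bg' (i=3, period=2)
emit factor 5: 'bf' (i=5, period=2)
emit factor 6: 'bbfecgebeeff' (i=7, period=12)
emit factor 7: 'afbcagdfgegdcde' (i=19, period=15)

["e", "d", "c", "bg", "bf", "bbfecgebeeff", "afbcagdfgegdcde"]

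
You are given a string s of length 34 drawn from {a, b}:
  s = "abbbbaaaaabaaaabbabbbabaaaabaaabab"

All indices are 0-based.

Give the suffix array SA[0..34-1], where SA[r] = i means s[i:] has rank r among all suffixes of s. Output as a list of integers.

rank→(start, suffix):
  0 → (5, 'aaaaabaaaabbabbbabaaaabaaabab')
  1 → (6, 'aaaabaaaabbabbbabaaaabaaabab')
  2 → (23, 'aaaabaaabab')
  3 → (11, 'aaaabbabbbabaaaabaaabab')
  4 → (7, 'aaabaaaabbabbbabaaaabaaabab')
  5 → (24, 'aaabaaabab')
  6 → (28, 'aaabab')
  7 → (12, 'aaabbabbbabaaaabaaabab')
  8 → (8, 'aabaaaabbabbbabaaaabaaabab')
  9 → (25, 'aabaaabab')
  10 → (29, 'aabab')
  11 → (13, 'aabbabbbabaaaabaaabab')
  12 → (32, 'ab')
  13 → (21, 'abaaaabaaabab')
  14 → (9, 'abaaaabbabbbabaaaabaaabab')
  15 → (26, 'abaaabab')
  16 → (30, 'abab')
  17 → (14, 'abbabbbabaaaabaaabab')
  18 → (17, 'abbbabaaaabaaabab')
  19 → (0, 'abbbbaaaaabaaaabbabbbabaaaabaaabab')
  20 → (33, 'b')
  21 → (4, 'baaaaabaaaabbabbbabaaaabaaabab')
  22 → (22, 'baaaabaaabab')
  23 → (10, 'baaaabbabbbabaaaabaaabab')
  24 → (27, 'baaabab')
  25 → (31, 'bab')
  26 → (20, 'babaaaabaaabab')
  27 → (16, 'babbbabaaaabaaabab')
  28 → (3, 'bbaaaaabaaaabbabbbabaaaabaaabab')
  29 → (19, 'bbabaaaabaaabab')
  30 → (15, 'bbabbbabaaaabaaabab')
  31 → (2, 'bbbaaaaabaaaabbabbbabaaaabaaabab')
  32 → (18, 'bbbabaaaabaaabab')
  33 → (1, 'bbbbaaaaabaaaabbabbbabaaaabaaabab')

[5, 6, 23, 11, 7, 24, 28, 12, 8, 25, 29, 13, 32, 21, 9, 26, 30, 14, 17, 0, 33, 4, 22, 10, 27, 31, 20, 16, 3, 19, 15, 2, 18, 1]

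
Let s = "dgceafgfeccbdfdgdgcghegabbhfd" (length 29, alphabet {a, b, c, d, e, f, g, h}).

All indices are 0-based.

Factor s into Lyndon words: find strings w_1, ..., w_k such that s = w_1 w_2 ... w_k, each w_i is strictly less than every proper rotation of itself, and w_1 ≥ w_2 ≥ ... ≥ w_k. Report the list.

["dg", "ce", "afgfeccbdfdgdgcgheg", "abbhfd"]

emit factor 1: 'dg' (i=0, period=2)
emit factor 2: 'ce' (i=2, period=2)
emit factor 3: 'afgfeccbdfdgdgcgheg' (i=4, period=19)
emit factor 4: 'abbhfd' (i=23, period=6)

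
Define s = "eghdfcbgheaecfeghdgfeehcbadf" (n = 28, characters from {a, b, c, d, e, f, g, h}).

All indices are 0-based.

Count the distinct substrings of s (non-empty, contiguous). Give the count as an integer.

376

rank→(start, suffix):
  0 → (25, 'adf')
  1 → (10, 'aecfeghdgfeehcbadf')
  2 → (24, 'badf')
  3 → (6, 'bgheaecfeghdgfeehcbadf')
  4 → (23, 'cbadf')
  5 → (5, 'cbgheaecfeghdgfeehcbadf')
  6 → (12, 'cfeghdgfeehcbadf')
  7 → (26, 'df')
  8 → (3, 'dfcbgheaecfeghdgfeehcbadf')
  9 → (17, 'dgfeehcbadf')
  10 → (9, 'eaecfeghdgfeehcbadf')
  11 → (11, 'ecfeghdgfeehcbadf')
  12 → (20, 'eehcbadf')
  13 → (0, 'eghdfcbgheaecfeghdgfeehcbadf')
  14 → (14, 'eghdgfeehcbadf')
  15 → (21, 'ehcbadf')
  16 → (27, 'f')
  17 → (4, 'fcbgheaecfeghdgfeehcbadf')
  18 → (19, 'feehcbadf')
  19 → (13, 'feghdgfeehcbadf')
  20 → (18, 'gfeehcbadf')
  21 → (1, 'ghdfcbgheaecfeghdgfeehcbadf')
  22 → (15, 'ghdgfeehcbadf')
  23 → (7, 'gheaecfeghdgfeehcbadf')
  24 → (22, 'hcbadf')
  25 → (2, 'hdfcbgheaecfeghdgfeehcbadf')
  26 → (16, 'hdgfeehcbadf')
  27 → (8, 'heaecfeghdgfeehcbadf')

SA = [25, 10, 24, 6, 23, 5, 12, 26, 3, 17, 9, 11, 20, 0, 14, 21, 27, 4, 19, 13, 18, 1, 15, 7, 22, 2, 16, 8]
[i] adj suffixes → lcp
  [1] 25/10 → 1 ('a')
  [2] 10/24 → 0 ('')
  [3] 24/6 → 1 ('b')
  [4] 6/23 → 0 ('')
  [5] 23/5 → 2 ('cb')
  [6] 5/12 → 1 ('c')
  [7] 12/26 → 0 ('')
  [8] 26/3 → 2 ('df')
  [9] 3/17 → 1 ('d')
  [10] 17/9 → 0 ('')
  [11] 9/11 → 1 ('e')
  [12] 11/20 → 1 ('e')
  [13] 20/0 → 1 ('e')
  [14] 0/14 → 4 ('eghd')
  [15] 14/21 → 1 ('e')
  [16] 21/27 → 0 ('')
  [17] 27/4 → 1 ('f')
  [18] 4/19 → 1 ('f')
  [19] 19/13 → 2 ('fe')
  [20] 13/18 → 0 ('')
  [21] 18/1 → 1 ('g')
  [22] 1/15 → 3 ('ghd')
  [23] 15/7 → 2 ('gh')
  [24] 7/22 → 0 ('')
  [25] 22/2 → 1 ('h')
  [26] 2/16 → 2 ('hd')
  [27] 16/8 → 1 ('h')

n(n+1)/2 = 28·29/2 = 406
Σ LCP = 0 + 1 + 0 + 1 + 0 + 2 + 1 + 0 + 2 + 1 + 0 + 1 + 1 + 1 + 4 + 1 + 0 + 1 + 1 + 2 + 0 + 1 + 3 + 2 + 0 + 1 + 2 + 1 = 30
distinct = 406 − 30 = 376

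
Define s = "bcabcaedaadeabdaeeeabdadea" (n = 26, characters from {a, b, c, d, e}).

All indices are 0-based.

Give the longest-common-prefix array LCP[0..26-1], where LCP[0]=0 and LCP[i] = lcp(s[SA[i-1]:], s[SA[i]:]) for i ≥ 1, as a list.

[0, 1, 1, 2, 4, 1, 4, 1, 2, 0, 3, 1, 3, 0, 2, 0, 2, 2, 1, 3, 0, 2, 5, 1, 1, 2]

sorted suffixes:
  #0 SA[0]=25  'a'
  #1 SA[1]=8  'aadeabdaeeeabdadea'
  #2 SA[2]=2  'abcaedaadeabdaeeeabdadea'
  #3 SA[3]=19  'abdadea'
  #4 SA[4]=12  'abdaeeeabdadea'
  #5 SA[5]=22  'adea'
  #6 SA[6]=9  'adeabdaeeeabdadea'
  #7 SA[7]=5  'aedaadeabdaeeeabdadea'
  #8 SA[8]=15  'aeeeabdadea'
  #9 SA[9]=0  'bcabcaedaadeabdaeeeabdadea'
  #10 SA[10]=3  'bcaedaadeabdaeeeabdadea'
  #11 SA[11]=20  'bdadea'
  #12 SA[12]=13  'bdaeeeabdadea'
  #13 SA[13]=1  'cabcaedaadeabdaeeeabdadea'
  #14 SA[14]=4  'caedaadeabdaeeeabdadea'
  #15 SA[15]=7  'daadeabdaeeeabdadea'
  #16 SA[16]=21  'dadea'
  #17 SA[17]=14  'daeeeabdadea'
  #18 SA[18]=23  'dea'
  #19 SA[19]=10  'deabdaeeeabdadea'
  #20 SA[20]=24  'ea'
  #21 SA[21]=18  'eabdadea'
  #22 SA[22]=11  'eabdaeeeabdadea'
  #23 SA[23]=6  'edaadeabdaeeeabdadea'
  #24 SA[24]=17  'eeabdadea'
  #25 SA[25]=16  'eeeabdadea'

SA = [25, 8, 2, 19, 12, 22, 9, 5, 15, 0, 3, 20, 13, 1, 4, 7, 21, 14, 23, 10, 24, 18, 11, 6, 17, 16]
i: (SA[i-1],SA[i]) lcp shared
  1: (25,8) 1 'a'
  2: (8,2) 1 'a'
  3: (2,19) 2 'ab'
  4: (19,12) 4 'abda'
  5: (12,22) 1 'a'
  6: (22,9) 4 'adea'
  7: (9,5) 1 'a'
  8: (5,15) 2 'ae'
  9: (15,0) 0 ''
  10: (0,3) 3 'bca'
  11: (3,20) 1 'b'
  12: (20,13) 3 'bda'
  13: (13,1) 0 ''
  14: (1,4) 2 'ca'
  15: (4,7) 0 ''
  16: (7,21) 2 'da'
  17: (21,14) 2 'da'
  18: (14,23) 1 'd'
  19: (23,10) 3 'dea'
  20: (10,24) 0 ''
  21: (24,18) 2 'ea'
  22: (18,11) 5 'eabda'
  23: (11,6) 1 'e'
  24: (6,17) 1 'e'
  25: (17,16) 2 'ee'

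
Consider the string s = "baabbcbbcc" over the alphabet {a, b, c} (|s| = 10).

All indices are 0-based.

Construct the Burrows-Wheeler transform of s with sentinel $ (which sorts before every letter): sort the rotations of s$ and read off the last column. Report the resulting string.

rank  rotation     last
    0  $baabbcbbcc  c
    1  aabbcbbcc$b  b
    2  abbcbbcc$ba  a
    3  baabbcbbcc$  $
    4  bbcbbcc$baa  a
    5  bbcc$baabbc  c
    6  bcbbcc$baab  b
    7  bcc$baabbcb  b
    8  c$baabbcbbc  c
    9  cbbcc$baabb  b
   10  cc$baabbcbb  b

cba$acbbcbb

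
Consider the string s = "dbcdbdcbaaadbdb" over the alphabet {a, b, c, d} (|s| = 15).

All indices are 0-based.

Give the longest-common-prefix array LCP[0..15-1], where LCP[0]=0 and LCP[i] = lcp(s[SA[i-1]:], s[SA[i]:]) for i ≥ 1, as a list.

rank→(start, suffix):
  0 → (8, 'aaadbdb')
  1 → (9, 'aadbdb')
  2 → (10, 'adbdb')
  3 → (14, 'b')
  4 → (7, 'baaadbdb')
  5 → (1, 'bcdbdcbaaadbdb')
  6 → (12, 'bdb')
  7 → (4, 'bdcbaaadbdb')
  8 → (6, 'cbaaadbdb')
  9 → (2, 'cdbdcbaaadbdb')
  10 → (13, 'db')
  11 → (0, 'dbcdbdcbaaadbdb')
  12 → (11, 'dbdb')
  13 → (3, 'dbdcbaaadbdb')
  14 → (5, 'dcbaaadbdb')

SA = [8, 9, 10, 14, 7, 1, 12, 4, 6, 2, 13, 0, 11, 3, 5]
rank  pair      lcp
   1  s[8:],s[9:]  2  'aa'
   2  s[9:],s[10:]  1  'a'
   3  s[10:],s[14:]  0  ''
   4  s[14:],s[7:]  1  'b'
   5  s[7:],s[1:]  1  'b'
   6  s[1:],s[12:]  1  'b'
   7  s[12:],s[4:]  2  'bd'
   8  s[4:],s[6:]  0  ''
   9  s[6:],s[2:]  1  'c'
  10  s[2:],s[13:]  0  ''
  11  s[13:],s[0:]  2  'db'
  12  s[0:],s[11:]  2  'db'
  13  s[11:],s[3:]  3  'dbd'
  14  s[3:],s[5:]  1  'd'

[0, 2, 1, 0, 1, 1, 1, 2, 0, 1, 0, 2, 2, 3, 1]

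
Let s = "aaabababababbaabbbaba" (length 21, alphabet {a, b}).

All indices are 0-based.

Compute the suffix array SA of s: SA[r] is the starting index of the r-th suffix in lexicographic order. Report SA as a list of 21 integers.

[20, 0, 1, 13, 18, 2, 4, 6, 8, 10, 14, 19, 12, 17, 3, 5, 7, 9, 11, 16, 15]

sorted suffixes:
  #0 SA[0]=20  'a'
  #1 SA[1]=0  'aaabababababbaabbbaba'
  #2 SA[2]=1  'aabababababbaabbbaba'
  #3 SA[3]=13  'aabbbaba'
  #4 SA[4]=18  'aba'
  #5 SA[5]=2  'abababababbaabbbaba'
  #6 SA[6]=4  'ababababbaabbbaba'
  #7 SA[7]=6  'abababbaabbbaba'
  #8 SA[8]=8  'ababbaabbbaba'
  #9 SA[9]=10  'abbaabbbaba'
  #10 SA[10]=14  'abbbaba'
  #11 SA[11]=19  'ba'
  #12 SA[12]=12  'baabbbaba'
  #13 SA[13]=17  'baba'
  #14 SA[14]=3  'bababababbaabbbaba'
  #15 SA[15]=5  'babababbaabbbaba'
  #16 SA[16]=7  'bababbaabbbaba'
  #17 SA[17]=9  'babbaabbbaba'
  #18 SA[18]=11  'bbaabbbaba'
  #19 SA[19]=16  'bbaba'
  #20 SA[20]=15  'bbbaba'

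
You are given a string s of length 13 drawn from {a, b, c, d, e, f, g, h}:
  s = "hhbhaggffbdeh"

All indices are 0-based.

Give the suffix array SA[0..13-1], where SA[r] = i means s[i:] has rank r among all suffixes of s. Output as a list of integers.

sorted suffixes:
  #0 SA[0]=4  'aggffbdeh'
  #1 SA[1]=9  'bdeh'
  #2 SA[2]=2  'bhaggffbdeh'
  #3 SA[3]=10  'deh'
  #4 SA[4]=11  'eh'
  #5 SA[5]=8  'fbdeh'
  #6 SA[6]=7  'ffbdeh'
  #7 SA[7]=6  'gffbdeh'
  #8 SA[8]=5  'ggffbdeh'
  #9 SA[9]=12  'h'
  #10 SA[10]=3  'haggffbdeh'
  #11 SA[11]=1  'hbhaggffbdeh'
  #12 SA[12]=0  'hhbhaggffbdeh'

[4, 9, 2, 10, 11, 8, 7, 6, 5, 12, 3, 1, 0]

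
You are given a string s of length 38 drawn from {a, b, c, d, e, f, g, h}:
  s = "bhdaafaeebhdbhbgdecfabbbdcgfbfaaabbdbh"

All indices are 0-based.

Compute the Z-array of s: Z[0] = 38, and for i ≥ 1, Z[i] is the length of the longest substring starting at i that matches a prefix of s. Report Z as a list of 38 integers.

[38, 0, 0, 0, 0, 0, 0, 0, 0, 3, 0, 0, 2, 0, 1, 0, 0, 0, 0, 0, 0, 1, 1, 1, 0, 0, 0, 0, 1, 0, 0, 0, 0, 1, 1, 0, 2, 0]

Z[0]=38
i=1: i≥r, start 0; Z[1]=0
i=2: i≥r, start 0; Z[2]=0
i=3: i≥r, start 0; Z[3]=0
i=4: i≥r, start 0; Z[4]=0
i=5: i≥r, start 0; Z[5]=0
i=6: i≥r, start 0; Z[6]=0
i=7: i≥r, start 0; Z[7]=0
i=8: i≥r, start 0; Z[8]=0
i=9: i≥r, start 0; Z[9]=3 grow→box=[9,12)
i=10: min(r-i=2, Z[1]=0)=0; Z[10]=0
i=11: min(r-i=1, Z[2]=0)=0; Z[11]=0
i=12: i≥r, start 0; Z[12]=2 grow→box=[12,14)
i=13: min(r-i=1, Z[1]=0)=0; Z[13]=0
i=14: i≥r, start 0; Z[14]=1 grow→box=[14,15)
i=15: i≥r, start 0; Z[15]=0
i=16: i≥r, start 0; Z[16]=0
i=17: i≥r, start 0; Z[17]=0
i=18: i≥r, start 0; Z[18]=0
i=19: i≥r, start 0; Z[19]=0
i=20: i≥r, start 0; Z[20]=0
i=21: i≥r, start 0; Z[21]=1 grow→box=[21,22)
i=22: i≥r, start 0; Z[22]=1 grow→box=[22,23)
i=23: i≥r, start 0; Z[23]=1 grow→box=[23,24)
i=24: i≥r, start 0; Z[24]=0
i=25: i≥r, start 0; Z[25]=0
i=26: i≥r, start 0; Z[26]=0
i=27: i≥r, start 0; Z[27]=0
i=28: i≥r, start 0; Z[28]=1 grow→box=[28,29)
i=29: i≥r, start 0; Z[29]=0
i=30: i≥r, start 0; Z[30]=0
i=31: i≥r, start 0; Z[31]=0
i=32: i≥r, start 0; Z[32]=0
i=33: i≥r, start 0; Z[33]=1 grow→box=[33,34)
i=34: i≥r, start 0; Z[34]=1 grow→box=[34,35)
i=35: i≥r, start 0; Z[35]=0
i=36: i≥r, start 0; Z[36]=2 grow→box=[36,38)
i=37: min(r-i=1, Z[1]=0)=0; Z[37]=0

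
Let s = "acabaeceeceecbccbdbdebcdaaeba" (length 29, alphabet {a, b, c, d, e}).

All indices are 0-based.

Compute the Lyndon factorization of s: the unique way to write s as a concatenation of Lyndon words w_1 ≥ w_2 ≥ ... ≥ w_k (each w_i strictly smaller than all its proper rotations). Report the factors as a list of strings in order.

emit factor 1: 'ac' (i=0, period=2)
emit factor 2: 'abaeceeceecbccbdbdebcd' (i=2, period=22)
emit factor 3: 'aaeb' (i=24, period=4)
emit factor 4: 'a' (i=28, period=1)

["ac", "abaeceeceecbccbdbdebcd", "aaeb", "a"]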